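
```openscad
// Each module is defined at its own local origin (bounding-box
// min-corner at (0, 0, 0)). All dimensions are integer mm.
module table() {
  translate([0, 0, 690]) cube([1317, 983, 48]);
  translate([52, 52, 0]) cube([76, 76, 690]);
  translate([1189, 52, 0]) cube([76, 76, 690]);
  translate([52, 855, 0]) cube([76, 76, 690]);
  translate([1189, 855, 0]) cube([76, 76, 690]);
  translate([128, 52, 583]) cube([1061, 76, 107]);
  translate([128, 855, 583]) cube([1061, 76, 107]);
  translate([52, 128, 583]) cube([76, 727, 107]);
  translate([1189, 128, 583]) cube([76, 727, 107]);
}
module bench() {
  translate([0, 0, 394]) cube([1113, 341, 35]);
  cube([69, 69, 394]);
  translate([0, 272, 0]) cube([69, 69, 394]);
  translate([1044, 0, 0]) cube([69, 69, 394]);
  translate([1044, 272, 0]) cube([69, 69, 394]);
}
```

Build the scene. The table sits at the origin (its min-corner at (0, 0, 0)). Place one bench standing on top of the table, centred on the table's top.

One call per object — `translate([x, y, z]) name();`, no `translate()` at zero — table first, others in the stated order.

table();
translate([102, 321, 738]) bench();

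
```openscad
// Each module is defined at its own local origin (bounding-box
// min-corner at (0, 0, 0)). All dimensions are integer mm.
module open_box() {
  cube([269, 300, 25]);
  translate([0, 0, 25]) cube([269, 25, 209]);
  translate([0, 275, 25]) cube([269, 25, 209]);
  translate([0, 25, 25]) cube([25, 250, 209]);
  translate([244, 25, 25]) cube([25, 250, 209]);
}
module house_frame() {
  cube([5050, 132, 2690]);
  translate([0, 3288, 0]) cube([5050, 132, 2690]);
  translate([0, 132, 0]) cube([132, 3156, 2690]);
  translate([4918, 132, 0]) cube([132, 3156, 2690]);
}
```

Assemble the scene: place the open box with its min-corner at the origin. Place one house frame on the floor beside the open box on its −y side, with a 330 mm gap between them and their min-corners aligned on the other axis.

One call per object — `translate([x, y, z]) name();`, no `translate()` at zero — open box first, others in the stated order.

open_box();
translate([0, -3750, 0]) house_frame();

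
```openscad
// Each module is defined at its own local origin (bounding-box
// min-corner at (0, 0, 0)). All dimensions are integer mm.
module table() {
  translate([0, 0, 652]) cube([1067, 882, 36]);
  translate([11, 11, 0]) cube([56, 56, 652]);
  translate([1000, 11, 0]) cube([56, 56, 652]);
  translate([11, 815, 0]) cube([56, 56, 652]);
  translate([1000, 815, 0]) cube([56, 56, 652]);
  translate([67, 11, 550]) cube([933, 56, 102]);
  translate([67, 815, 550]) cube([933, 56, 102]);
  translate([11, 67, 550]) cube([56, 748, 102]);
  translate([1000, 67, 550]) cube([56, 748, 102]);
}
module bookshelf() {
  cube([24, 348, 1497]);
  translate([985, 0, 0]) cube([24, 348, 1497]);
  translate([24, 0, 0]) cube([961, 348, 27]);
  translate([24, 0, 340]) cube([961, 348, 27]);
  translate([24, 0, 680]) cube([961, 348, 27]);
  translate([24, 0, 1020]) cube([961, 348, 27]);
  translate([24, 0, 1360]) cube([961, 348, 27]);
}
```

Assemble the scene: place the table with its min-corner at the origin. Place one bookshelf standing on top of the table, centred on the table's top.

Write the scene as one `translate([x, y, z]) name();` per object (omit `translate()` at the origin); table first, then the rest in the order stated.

table();
translate([29, 267, 688]) bookshelf();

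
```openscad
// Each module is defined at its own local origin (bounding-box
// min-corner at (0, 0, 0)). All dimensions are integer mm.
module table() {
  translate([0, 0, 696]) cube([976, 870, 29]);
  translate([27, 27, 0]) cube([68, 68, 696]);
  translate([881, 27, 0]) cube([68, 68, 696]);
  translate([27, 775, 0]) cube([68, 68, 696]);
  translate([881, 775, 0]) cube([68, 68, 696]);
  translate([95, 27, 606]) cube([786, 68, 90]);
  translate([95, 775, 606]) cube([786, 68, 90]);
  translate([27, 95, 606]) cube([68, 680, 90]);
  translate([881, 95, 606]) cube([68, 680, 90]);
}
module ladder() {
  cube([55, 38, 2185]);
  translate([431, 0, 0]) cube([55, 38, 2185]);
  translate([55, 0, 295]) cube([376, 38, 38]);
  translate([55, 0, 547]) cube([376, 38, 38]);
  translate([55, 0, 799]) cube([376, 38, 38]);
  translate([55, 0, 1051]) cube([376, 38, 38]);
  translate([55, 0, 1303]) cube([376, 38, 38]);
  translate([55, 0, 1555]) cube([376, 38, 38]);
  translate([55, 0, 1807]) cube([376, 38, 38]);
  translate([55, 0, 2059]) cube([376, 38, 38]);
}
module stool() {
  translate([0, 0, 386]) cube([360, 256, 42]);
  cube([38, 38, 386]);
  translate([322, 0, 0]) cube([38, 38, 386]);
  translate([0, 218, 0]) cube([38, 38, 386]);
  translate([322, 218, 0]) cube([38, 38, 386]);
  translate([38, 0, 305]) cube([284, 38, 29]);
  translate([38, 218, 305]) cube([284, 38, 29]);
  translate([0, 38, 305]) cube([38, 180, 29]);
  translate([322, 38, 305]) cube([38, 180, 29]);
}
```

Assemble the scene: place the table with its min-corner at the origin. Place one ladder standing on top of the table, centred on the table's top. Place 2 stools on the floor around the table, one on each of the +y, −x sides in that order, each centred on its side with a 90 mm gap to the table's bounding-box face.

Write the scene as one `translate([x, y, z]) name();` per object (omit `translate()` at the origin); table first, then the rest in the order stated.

table();
translate([245, 416, 725]) ladder();
translate([308, 960, 0]) stool();
translate([-450, 307, 0]) stool();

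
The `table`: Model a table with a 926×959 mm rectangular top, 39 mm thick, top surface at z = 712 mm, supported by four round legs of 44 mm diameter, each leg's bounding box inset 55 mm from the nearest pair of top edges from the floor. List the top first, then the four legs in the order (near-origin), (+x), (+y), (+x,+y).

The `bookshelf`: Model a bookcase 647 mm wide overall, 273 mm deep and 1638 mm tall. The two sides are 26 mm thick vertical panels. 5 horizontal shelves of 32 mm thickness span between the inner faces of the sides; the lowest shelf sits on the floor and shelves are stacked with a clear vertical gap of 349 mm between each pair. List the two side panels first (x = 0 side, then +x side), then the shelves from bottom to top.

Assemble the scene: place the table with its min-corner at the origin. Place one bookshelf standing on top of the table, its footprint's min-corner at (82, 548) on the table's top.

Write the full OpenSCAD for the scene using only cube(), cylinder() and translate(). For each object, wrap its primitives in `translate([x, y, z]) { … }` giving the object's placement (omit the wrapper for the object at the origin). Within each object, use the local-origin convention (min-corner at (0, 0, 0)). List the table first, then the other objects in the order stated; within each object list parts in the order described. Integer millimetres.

translate([0, 0, 673]) cube([926, 959, 39]);
translate([77, 77, 0]) cylinder(h = 673, r = 22);
translate([849, 77, 0]) cylinder(h = 673, r = 22);
translate([77, 882, 0]) cylinder(h = 673, r = 22);
translate([849, 882, 0]) cylinder(h = 673, r = 22);
translate([82, 548, 712]) {
  cube([26, 273, 1638]);
  translate([621, 0, 0]) cube([26, 273, 1638]);
  translate([26, 0, 0]) cube([595, 273, 32]);
  translate([26, 0, 381]) cube([595, 273, 32]);
  translate([26, 0, 762]) cube([595, 273, 32]);
  translate([26, 0, 1143]) cube([595, 273, 32]);
  translate([26, 0, 1524]) cube([595, 273, 32]);
}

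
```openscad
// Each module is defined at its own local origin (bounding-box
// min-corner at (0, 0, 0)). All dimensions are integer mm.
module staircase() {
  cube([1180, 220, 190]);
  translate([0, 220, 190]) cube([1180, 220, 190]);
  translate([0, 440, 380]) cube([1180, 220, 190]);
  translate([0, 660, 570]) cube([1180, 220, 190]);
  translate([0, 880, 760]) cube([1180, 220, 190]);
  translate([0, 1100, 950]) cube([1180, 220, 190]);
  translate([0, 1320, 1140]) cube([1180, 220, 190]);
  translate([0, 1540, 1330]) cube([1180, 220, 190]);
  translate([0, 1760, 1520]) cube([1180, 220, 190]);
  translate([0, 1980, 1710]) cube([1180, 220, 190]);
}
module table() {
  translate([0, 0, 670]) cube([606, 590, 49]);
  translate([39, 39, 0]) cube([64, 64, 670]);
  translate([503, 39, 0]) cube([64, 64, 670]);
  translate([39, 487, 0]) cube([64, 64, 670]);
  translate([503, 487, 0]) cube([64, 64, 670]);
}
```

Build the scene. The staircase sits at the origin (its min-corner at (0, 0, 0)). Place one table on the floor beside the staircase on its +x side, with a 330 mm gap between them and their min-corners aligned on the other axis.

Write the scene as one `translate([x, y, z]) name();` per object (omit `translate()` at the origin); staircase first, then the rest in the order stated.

staircase();
translate([1510, 0, 0]) table();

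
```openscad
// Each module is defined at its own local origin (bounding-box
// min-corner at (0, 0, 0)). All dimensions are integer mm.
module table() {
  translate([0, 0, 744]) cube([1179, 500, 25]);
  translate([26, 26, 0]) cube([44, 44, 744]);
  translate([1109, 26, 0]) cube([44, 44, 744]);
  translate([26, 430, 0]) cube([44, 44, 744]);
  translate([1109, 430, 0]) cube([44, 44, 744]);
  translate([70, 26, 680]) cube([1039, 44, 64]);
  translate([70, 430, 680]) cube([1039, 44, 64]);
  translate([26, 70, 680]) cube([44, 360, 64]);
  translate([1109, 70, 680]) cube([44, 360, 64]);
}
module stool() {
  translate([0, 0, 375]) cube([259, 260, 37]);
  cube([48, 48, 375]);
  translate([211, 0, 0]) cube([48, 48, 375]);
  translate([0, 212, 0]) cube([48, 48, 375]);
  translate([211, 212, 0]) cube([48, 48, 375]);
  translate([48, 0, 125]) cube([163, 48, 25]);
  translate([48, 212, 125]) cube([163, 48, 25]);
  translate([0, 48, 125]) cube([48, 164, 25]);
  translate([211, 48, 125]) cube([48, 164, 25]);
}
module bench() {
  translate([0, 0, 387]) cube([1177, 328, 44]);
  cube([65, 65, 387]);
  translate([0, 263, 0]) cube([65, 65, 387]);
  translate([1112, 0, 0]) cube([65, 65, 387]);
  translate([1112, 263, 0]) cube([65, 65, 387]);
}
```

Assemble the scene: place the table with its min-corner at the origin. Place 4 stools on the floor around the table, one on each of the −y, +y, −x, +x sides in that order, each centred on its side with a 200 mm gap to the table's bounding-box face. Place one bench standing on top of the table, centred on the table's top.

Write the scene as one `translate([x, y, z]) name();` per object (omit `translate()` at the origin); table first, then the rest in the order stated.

table();
translate([460, -460, 0]) stool();
translate([460, 700, 0]) stool();
translate([-459, 120, 0]) stool();
translate([1379, 120, 0]) stool();
translate([1, 86, 769]) bench();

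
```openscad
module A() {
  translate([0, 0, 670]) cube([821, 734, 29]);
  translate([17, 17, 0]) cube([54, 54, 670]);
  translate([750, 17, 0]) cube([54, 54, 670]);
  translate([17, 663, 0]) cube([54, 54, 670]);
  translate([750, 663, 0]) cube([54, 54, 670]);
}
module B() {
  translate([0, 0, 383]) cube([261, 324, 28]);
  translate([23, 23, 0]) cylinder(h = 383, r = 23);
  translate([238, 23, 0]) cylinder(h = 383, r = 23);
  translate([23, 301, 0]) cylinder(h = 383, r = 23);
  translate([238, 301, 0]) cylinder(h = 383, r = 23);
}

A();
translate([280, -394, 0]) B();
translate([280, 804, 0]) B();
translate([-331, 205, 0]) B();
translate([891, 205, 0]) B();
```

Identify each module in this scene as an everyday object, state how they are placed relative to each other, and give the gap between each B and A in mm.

A is a table. B is a stool. Four stools sit around the table at the −y, +y, −x, +x sides. The gap between each stool and the table is 70 mm.

Each stool's nearest face is 70 mm from the table's bounding box.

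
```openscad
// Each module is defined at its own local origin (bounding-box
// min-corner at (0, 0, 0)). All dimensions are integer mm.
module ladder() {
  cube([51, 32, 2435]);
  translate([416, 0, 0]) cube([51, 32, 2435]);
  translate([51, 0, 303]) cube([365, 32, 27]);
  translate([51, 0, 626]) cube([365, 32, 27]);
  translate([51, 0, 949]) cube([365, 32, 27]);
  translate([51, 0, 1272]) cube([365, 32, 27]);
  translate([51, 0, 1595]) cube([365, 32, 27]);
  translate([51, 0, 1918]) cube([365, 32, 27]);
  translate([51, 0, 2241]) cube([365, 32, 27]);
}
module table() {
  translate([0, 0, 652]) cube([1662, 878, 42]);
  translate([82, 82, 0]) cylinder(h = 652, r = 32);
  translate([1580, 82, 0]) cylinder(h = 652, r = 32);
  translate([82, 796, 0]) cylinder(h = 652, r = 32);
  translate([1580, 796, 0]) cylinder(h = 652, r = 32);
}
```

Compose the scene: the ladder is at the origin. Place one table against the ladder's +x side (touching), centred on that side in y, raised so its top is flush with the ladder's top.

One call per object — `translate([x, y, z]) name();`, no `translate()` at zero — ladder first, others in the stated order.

ladder();
translate([467, -423, 1741]) table();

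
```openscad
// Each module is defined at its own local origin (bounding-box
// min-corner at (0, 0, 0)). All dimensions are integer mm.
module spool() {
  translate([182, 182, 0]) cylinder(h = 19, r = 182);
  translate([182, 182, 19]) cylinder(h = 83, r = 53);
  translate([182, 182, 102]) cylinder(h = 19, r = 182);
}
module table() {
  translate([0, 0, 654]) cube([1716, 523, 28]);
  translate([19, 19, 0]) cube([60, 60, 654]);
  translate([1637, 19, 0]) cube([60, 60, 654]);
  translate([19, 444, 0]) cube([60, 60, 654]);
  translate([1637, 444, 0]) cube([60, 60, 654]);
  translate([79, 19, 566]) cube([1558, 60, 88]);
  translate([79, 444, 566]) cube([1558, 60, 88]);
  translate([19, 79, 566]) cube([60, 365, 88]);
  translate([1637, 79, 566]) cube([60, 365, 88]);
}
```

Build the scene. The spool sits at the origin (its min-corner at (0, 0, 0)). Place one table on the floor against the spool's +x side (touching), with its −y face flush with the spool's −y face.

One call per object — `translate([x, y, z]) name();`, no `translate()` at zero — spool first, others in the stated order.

spool();
translate([364, 0, 0]) table();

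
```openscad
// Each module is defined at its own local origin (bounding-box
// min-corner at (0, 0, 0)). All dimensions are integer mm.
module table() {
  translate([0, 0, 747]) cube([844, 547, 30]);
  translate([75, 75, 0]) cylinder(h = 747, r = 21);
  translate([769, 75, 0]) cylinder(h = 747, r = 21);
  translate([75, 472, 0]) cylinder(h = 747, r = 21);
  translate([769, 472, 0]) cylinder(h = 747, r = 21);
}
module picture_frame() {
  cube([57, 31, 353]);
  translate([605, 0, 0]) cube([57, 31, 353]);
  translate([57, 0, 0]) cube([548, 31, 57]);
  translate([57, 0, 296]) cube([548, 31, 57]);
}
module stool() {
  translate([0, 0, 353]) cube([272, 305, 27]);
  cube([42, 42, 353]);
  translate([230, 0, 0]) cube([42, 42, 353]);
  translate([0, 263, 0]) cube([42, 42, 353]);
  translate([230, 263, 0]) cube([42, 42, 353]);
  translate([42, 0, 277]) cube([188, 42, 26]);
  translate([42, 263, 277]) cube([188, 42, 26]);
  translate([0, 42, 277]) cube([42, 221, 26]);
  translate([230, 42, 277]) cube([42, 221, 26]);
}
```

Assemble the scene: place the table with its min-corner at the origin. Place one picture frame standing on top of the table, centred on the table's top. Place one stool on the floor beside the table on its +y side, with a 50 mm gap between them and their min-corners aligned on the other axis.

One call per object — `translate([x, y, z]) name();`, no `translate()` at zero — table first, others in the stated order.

table();
translate([91, 258, 777]) picture_frame();
translate([0, 597, 0]) stool();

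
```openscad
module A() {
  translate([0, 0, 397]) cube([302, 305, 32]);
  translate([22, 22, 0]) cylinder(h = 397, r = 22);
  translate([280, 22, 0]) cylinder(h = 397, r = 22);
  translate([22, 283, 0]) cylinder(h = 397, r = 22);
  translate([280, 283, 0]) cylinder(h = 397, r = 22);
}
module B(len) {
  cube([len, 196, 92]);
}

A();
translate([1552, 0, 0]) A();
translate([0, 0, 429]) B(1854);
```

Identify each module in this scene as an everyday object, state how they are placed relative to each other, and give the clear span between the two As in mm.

Second stool starts at x = 1552; first ends at x = 302; clear span = 1552 − 302 = 1250 mm.

A is a stool. B is a beam. A beam spans the tops of two stools. The clear span between the two stools is 1250 mm.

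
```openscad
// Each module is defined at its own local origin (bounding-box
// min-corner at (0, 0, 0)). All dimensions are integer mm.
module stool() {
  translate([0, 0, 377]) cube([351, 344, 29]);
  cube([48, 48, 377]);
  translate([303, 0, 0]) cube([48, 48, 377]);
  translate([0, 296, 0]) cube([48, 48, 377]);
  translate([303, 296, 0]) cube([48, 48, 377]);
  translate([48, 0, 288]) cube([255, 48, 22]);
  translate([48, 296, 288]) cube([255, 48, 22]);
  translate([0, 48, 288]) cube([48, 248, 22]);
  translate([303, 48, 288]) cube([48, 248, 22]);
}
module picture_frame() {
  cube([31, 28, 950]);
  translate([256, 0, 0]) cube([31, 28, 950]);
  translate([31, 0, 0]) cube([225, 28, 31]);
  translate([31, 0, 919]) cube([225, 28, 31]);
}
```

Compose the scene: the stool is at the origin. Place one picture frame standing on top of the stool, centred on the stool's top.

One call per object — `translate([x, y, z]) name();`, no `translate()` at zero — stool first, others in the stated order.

stool();
translate([32, 158, 406]) picture_frame();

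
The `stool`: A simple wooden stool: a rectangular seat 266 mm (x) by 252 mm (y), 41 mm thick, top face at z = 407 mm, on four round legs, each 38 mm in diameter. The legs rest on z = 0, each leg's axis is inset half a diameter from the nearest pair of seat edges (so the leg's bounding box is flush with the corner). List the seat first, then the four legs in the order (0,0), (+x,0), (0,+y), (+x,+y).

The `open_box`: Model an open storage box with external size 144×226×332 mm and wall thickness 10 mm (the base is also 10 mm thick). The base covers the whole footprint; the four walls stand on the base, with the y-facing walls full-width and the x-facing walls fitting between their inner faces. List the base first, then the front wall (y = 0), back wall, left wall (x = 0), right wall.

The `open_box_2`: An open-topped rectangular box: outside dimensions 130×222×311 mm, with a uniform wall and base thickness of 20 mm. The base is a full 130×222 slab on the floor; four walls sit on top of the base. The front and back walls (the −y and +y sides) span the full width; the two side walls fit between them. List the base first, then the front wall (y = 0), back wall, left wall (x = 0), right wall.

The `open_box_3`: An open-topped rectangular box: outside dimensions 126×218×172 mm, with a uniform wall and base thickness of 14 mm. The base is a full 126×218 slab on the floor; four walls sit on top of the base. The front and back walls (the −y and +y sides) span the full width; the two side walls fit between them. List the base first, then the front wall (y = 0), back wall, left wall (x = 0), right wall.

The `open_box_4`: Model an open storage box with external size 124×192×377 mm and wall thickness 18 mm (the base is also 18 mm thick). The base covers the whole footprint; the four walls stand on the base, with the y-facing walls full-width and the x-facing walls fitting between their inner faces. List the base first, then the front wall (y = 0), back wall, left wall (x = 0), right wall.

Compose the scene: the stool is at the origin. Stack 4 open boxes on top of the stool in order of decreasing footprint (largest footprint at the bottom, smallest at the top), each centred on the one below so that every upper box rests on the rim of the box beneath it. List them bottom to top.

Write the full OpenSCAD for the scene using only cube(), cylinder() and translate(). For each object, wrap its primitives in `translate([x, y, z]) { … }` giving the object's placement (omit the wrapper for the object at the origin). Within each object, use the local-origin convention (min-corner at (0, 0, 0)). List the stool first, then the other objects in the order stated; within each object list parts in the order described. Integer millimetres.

translate([0, 0, 366]) cube([266, 252, 41]);
translate([19, 19, 0]) cylinder(h = 366, r = 19);
translate([247, 19, 0]) cylinder(h = 366, r = 19);
translate([19, 233, 0]) cylinder(h = 366, r = 19);
translate([247, 233, 0]) cylinder(h = 366, r = 19);
translate([61, 13, 407]) {
  cube([144, 226, 10]);
  translate([0, 0, 10]) cube([144, 10, 322]);
  translate([0, 216, 10]) cube([144, 10, 322]);
  translate([0, 10, 10]) cube([10, 206, 322]);
  translate([134, 10, 10]) cube([10, 206, 322]);
}
translate([68, 15, 739]) {
  cube([130, 222, 20]);
  translate([0, 0, 20]) cube([130, 20, 291]);
  translate([0, 202, 20]) cube([130, 20, 291]);
  translate([0, 20, 20]) cube([20, 182, 291]);
  translate([110, 20, 20]) cube([20, 182, 291]);
}
translate([70, 17, 1050]) {
  cube([126, 218, 14]);
  translate([0, 0, 14]) cube([126, 14, 158]);
  translate([0, 204, 14]) cube([126, 14, 158]);
  translate([0, 14, 14]) cube([14, 190, 158]);
  translate([112, 14, 14]) cube([14, 190, 158]);
}
translate([71, 30, 1222]) {
  cube([124, 192, 18]);
  translate([0, 0, 18]) cube([124, 18, 359]);
  translate([0, 174, 18]) cube([124, 18, 359]);
  translate([0, 18, 18]) cube([18, 156, 359]);
  translate([106, 18, 18]) cube([18, 156, 359]);
}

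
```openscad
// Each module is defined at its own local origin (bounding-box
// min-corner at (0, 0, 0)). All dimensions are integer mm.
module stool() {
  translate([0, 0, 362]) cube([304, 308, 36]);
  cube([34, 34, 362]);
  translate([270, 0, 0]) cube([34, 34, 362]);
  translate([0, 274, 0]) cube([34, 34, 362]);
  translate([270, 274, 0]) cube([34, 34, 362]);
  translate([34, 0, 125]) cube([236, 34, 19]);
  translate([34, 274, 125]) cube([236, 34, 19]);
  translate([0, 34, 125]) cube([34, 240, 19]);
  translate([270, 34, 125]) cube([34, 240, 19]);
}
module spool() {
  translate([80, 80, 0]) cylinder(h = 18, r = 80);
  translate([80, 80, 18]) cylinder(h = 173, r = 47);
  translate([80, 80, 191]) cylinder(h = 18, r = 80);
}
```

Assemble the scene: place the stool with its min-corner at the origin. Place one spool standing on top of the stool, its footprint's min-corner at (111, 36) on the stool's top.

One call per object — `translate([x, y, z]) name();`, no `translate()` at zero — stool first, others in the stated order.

stool();
translate([111, 36, 398]) spool();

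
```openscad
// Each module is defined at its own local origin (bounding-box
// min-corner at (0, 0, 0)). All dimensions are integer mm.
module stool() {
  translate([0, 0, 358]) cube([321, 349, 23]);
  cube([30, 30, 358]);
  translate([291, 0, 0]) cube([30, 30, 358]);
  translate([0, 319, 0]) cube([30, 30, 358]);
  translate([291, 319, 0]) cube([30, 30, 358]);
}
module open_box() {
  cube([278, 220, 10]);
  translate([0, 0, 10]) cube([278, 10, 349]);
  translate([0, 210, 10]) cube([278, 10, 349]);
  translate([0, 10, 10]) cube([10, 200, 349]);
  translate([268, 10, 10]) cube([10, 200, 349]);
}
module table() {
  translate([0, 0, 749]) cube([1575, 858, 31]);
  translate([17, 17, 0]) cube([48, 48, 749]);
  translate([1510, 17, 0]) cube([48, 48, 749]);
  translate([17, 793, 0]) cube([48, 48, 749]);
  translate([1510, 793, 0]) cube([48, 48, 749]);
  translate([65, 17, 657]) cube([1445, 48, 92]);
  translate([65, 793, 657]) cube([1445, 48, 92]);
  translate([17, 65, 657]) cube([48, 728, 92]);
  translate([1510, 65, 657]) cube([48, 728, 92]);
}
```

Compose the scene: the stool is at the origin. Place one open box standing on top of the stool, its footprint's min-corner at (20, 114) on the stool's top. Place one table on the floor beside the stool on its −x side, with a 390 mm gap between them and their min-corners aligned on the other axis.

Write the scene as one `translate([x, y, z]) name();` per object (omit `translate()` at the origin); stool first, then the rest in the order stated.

stool();
translate([20, 114, 381]) open_box();
translate([-1965, 0, 0]) table();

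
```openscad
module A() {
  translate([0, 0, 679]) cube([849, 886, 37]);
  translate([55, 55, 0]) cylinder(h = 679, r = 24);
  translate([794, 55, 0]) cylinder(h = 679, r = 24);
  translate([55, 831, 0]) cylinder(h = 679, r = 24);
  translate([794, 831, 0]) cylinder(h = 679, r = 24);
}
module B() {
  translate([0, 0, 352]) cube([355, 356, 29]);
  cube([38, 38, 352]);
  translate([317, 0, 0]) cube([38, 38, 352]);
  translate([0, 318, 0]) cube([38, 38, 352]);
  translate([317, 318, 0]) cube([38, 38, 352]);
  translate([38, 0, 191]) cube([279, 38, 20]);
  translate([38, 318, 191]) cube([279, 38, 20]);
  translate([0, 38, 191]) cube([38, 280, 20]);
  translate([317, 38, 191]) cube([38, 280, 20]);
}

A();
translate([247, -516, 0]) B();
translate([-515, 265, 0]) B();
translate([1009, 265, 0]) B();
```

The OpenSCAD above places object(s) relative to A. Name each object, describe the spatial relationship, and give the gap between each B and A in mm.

A is a table. B is a stool. Three stools sit around the table at the −y, −x, +x sides. The gap between each stool and the table is 160 mm.

Each stool's nearest face is 160 mm from the table's bounding box.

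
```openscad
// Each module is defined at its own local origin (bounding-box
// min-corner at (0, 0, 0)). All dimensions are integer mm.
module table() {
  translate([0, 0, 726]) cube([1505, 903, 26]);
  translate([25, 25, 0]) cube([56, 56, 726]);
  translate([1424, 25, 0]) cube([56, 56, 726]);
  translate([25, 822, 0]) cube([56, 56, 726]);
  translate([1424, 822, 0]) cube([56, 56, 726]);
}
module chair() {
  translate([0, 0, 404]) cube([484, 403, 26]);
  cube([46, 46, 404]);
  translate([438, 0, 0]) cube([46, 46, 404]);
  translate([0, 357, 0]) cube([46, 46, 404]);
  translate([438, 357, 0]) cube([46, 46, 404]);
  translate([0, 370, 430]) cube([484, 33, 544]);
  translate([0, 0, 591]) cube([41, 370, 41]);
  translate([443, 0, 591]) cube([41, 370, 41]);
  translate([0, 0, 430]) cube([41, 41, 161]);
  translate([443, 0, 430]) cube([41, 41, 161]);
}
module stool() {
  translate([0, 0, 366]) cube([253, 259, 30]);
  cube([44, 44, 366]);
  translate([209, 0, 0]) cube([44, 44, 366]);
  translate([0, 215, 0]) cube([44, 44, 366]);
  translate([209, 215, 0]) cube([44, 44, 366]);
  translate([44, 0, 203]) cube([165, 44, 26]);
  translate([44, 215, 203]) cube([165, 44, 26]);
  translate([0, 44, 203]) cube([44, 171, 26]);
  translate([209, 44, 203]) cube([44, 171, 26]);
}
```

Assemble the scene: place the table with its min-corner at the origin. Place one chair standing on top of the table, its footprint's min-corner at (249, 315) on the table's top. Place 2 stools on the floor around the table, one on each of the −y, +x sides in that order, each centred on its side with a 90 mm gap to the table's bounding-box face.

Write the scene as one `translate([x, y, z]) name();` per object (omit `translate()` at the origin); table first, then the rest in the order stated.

table();
translate([249, 315, 752]) chair();
translate([626, -349, 0]) stool();
translate([1595, 322, 0]) stool();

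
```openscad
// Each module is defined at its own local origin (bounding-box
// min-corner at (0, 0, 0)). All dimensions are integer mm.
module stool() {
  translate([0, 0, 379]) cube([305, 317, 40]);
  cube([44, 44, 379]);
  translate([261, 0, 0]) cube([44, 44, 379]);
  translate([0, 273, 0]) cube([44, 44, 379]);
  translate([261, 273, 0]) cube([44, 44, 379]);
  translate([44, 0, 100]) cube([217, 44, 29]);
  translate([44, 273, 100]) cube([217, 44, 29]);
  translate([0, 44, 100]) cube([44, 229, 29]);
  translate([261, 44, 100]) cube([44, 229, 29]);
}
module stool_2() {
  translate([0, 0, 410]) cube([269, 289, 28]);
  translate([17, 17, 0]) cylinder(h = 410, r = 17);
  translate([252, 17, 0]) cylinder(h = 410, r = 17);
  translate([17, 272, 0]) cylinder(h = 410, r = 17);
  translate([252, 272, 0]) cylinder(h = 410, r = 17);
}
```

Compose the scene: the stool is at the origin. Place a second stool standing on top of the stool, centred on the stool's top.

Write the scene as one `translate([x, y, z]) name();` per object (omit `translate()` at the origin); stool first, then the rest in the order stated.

stool();
translate([18, 14, 419]) stool_2();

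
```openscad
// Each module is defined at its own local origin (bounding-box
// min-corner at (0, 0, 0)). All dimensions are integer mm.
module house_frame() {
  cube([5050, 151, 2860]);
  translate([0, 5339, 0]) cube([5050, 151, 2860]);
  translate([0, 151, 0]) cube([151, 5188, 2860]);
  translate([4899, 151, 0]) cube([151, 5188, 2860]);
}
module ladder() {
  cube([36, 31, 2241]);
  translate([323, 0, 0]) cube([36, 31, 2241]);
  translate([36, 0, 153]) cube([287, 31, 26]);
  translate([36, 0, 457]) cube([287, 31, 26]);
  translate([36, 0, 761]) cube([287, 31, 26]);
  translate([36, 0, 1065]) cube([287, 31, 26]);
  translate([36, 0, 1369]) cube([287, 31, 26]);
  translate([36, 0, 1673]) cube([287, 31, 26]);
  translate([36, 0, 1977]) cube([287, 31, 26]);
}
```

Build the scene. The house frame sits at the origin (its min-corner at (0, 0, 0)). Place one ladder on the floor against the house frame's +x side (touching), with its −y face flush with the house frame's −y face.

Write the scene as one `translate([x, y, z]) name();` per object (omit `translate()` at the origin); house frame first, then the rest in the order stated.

house_frame();
translate([5050, 0, 0]) ladder();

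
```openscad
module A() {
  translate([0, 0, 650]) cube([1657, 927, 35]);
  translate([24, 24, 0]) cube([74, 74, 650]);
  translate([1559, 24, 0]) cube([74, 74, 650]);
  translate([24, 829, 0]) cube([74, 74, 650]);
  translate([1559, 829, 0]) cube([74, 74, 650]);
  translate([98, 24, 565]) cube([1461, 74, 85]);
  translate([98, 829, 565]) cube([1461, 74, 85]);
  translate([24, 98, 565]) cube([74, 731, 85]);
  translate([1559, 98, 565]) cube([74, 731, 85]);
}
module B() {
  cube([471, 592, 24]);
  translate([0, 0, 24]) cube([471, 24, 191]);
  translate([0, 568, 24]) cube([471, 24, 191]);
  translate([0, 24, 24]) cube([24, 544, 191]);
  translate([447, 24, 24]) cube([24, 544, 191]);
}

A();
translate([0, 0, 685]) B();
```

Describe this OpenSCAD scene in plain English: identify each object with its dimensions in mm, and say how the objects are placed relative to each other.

A is a table with a 1657×927 mm rectangular top, 35 mm thick, top surface at z = 685 mm, supported by four 74×74 mm square legs, each inset 24 mm from the nearest pair of top edges, running from the floor. Four apron rails, 74 mm thick and 85 mm tall, run between adjacent legs with their top edges flush with the underside of the top and their outer faces flush with the legs' outer faces.

B is an open storage box with external size 471×592×215 mm and wall thickness 24 mm (the base is also 24 mm thick). The base covers the whole footprint; the four walls stand on the base, with the y-facing walls full-width and the x-facing walls fitting between their inner faces.

The open box is on top of the table.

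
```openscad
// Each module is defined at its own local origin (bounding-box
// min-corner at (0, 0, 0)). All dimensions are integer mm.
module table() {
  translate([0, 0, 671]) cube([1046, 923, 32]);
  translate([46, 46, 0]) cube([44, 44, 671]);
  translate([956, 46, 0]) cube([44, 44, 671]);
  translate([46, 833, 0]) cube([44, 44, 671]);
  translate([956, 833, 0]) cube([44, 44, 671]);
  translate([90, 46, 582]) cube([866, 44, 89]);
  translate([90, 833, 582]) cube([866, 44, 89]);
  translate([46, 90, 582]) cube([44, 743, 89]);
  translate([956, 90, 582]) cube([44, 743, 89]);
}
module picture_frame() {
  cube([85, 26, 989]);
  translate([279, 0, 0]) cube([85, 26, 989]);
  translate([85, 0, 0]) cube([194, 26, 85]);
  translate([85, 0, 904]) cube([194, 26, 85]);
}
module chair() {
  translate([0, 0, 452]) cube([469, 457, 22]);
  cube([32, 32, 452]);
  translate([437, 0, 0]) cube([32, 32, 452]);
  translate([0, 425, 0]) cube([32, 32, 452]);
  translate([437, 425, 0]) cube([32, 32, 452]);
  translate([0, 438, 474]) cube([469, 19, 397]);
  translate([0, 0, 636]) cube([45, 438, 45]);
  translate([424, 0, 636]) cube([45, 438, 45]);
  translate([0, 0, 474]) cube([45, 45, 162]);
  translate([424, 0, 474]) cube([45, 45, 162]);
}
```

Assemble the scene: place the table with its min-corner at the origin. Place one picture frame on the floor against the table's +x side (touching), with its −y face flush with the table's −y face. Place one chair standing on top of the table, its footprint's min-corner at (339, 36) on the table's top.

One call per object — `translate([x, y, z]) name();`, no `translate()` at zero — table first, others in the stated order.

table();
translate([1046, 0, 0]) picture_frame();
translate([339, 36, 703]) chair();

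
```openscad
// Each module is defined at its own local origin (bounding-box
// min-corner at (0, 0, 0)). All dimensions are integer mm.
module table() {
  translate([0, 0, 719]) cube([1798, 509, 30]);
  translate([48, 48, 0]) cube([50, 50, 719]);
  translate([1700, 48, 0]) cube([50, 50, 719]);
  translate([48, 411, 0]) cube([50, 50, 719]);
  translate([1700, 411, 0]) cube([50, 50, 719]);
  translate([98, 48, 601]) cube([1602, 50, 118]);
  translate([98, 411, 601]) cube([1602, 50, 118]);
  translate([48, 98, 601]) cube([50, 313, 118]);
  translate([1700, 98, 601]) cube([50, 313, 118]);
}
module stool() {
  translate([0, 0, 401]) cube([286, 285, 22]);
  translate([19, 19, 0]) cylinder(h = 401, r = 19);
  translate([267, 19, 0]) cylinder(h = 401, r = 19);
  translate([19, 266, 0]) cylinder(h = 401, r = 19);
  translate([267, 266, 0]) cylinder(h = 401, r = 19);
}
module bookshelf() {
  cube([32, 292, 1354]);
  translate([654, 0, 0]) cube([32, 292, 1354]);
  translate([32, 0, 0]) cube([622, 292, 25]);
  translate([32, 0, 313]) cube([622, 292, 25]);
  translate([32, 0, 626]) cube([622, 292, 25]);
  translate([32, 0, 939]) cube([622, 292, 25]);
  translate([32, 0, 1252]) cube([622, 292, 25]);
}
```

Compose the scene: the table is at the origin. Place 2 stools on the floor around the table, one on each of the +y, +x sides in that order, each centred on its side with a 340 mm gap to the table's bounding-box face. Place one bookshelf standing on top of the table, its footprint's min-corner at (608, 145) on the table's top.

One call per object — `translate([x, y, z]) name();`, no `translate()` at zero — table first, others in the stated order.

table();
translate([756, 849, 0]) stool();
translate([2138, 112, 0]) stool();
translate([608, 145, 749]) bookshelf();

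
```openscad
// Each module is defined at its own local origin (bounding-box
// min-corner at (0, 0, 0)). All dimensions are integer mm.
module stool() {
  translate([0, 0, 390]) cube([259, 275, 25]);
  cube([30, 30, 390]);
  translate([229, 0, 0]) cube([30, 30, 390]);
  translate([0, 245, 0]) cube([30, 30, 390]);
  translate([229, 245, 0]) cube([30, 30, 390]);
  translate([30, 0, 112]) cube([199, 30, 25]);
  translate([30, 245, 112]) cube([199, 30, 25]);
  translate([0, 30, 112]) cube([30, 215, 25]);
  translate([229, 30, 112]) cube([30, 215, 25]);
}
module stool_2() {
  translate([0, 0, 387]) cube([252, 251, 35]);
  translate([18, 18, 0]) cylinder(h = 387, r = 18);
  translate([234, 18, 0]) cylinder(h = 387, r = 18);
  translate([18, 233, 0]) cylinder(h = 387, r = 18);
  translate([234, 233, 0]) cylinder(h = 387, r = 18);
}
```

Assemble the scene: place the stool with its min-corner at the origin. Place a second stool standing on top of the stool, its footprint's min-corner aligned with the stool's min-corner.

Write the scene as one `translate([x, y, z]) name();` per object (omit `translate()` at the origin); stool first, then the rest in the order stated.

stool();
translate([0, 0, 415]) stool_2();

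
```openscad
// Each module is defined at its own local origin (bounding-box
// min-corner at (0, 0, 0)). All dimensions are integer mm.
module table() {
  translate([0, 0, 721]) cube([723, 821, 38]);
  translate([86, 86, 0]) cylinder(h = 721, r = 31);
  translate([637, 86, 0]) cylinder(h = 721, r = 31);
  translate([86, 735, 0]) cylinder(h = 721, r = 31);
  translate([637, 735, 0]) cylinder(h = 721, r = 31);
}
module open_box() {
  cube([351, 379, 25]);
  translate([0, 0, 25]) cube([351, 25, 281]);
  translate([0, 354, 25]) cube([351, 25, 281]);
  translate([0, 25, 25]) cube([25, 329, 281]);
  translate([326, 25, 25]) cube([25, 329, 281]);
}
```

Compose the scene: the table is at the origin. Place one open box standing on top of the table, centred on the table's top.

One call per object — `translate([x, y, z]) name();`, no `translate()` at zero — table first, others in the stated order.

table();
translate([186, 221, 759]) open_box();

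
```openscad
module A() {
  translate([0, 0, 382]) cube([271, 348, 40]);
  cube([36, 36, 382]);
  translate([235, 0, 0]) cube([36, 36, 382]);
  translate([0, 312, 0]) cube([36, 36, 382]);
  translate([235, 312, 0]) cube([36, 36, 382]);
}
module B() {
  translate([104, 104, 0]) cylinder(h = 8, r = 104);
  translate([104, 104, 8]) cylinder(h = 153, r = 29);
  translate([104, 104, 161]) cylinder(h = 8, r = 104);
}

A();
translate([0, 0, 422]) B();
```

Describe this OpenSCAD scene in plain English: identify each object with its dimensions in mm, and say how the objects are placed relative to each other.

A is a four-legged stool. The seat is a 271×348×40 mm slab whose top surface is at z = 422 mm; four square legs, each 36×36 mm in cross-section, run from the floor (z = 0) to the underside of the seat, each flush with a corner of the seat.

B is a spool: two coaxial disc flanges of radius 104 mm and thickness 8 mm, joined by a core cylinder of radius 29 mm and height 153 mm. The lower flange rests on z = 0 and the three cylinders share a vertical axis.

The spool is on top of the stool.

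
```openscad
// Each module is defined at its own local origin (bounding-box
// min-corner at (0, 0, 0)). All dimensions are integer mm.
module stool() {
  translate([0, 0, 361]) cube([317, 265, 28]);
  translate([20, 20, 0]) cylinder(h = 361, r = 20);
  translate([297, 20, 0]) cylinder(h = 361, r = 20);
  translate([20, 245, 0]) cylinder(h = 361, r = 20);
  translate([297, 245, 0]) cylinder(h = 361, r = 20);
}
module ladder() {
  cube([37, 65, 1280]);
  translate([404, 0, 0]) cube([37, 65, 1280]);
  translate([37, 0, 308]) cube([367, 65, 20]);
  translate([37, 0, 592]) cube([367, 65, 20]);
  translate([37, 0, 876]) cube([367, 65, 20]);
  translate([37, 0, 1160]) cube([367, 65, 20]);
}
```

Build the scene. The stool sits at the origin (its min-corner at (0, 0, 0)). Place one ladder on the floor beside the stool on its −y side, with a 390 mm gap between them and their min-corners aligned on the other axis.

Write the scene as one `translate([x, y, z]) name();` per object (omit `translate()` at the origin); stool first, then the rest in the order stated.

stool();
translate([0, -455, 0]) ladder();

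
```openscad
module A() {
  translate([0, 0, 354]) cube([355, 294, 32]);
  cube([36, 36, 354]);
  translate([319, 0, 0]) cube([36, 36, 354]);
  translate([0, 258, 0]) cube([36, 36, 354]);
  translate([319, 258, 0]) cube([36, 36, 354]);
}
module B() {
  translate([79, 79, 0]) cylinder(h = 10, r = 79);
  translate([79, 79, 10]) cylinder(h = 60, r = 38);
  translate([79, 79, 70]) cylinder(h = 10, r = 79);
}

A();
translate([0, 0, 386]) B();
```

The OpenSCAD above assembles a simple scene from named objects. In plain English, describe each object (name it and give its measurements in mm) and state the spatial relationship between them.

A is a simple wooden stool: a rectangular seat 355 mm (x) by 294 mm (y), 32 mm thick, top face at z = 386 mm, on four square legs, each 36×36 mm in cross-section. The legs rest on z = 0, each flush with a corner of the seat.

B is a spool: two coaxial disc flanges of radius 79 mm and thickness 10 mm, joined by a core cylinder of radius 38 mm and height 60 mm. The lower flange rests on z = 0 and the three cylinders share a vertical axis.

The spool is on top of the stool.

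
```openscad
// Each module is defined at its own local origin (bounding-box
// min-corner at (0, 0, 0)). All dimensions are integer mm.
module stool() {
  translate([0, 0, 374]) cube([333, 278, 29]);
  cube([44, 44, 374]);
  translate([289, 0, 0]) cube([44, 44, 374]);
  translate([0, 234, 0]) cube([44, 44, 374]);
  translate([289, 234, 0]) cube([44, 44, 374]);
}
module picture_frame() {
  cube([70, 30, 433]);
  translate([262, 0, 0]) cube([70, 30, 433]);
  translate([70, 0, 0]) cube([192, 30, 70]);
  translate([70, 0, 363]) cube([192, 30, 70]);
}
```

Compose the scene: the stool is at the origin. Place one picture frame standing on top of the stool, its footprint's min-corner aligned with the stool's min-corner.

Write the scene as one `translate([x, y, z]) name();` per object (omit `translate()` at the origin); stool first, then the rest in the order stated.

stool();
translate([0, 0, 403]) picture_frame();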